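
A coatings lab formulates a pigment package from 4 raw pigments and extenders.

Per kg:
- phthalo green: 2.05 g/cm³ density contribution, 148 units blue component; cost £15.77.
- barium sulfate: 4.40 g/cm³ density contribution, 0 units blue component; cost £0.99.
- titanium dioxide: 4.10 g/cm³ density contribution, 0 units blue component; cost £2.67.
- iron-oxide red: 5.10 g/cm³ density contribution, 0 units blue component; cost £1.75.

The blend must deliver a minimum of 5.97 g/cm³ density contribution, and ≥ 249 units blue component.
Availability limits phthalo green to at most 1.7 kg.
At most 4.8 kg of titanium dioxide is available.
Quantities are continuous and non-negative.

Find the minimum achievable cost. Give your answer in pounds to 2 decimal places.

Treat it as an LP. Let x1 = kg of phthalo green, x2 = kg of barium sulfate, x3 = kg of titanium dioxide, x4 = kg of iron-oxide red.
Minimize 15.77x1 + 0.99x2 + 2.67x3 + 1.75x4 subject to:
  2.05x1 + 4.4x2 + 4.1x3 + 5.1x4 ≥ 5.97   (density contribution)
  148x1 ≥ 249   (blue component)
  x1 ≤ 1.7
  x3 ≤ 4.8
  x1, x2, x3, x4 ≥ 0.
The cheapest feasible vertex uses only phthalo green, barium sulfate; titanium dioxide, iron-oxide red are not used. There the density contribution and blue component constraints are tight.
That vertex is x1 = 1.6824, x2 = 0.57296.
Objective = 15.77·1.6824 + 0.99·0.57296 = 27.0987.

£27.10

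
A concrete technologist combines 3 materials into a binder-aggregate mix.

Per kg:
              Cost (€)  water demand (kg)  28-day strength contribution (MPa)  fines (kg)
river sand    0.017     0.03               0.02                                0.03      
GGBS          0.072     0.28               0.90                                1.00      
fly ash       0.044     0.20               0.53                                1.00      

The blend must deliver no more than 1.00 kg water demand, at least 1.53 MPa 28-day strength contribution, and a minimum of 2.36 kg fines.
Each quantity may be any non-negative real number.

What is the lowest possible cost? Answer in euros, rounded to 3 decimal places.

€0.125

This is a linear program. Let x1 = kg of river sand, x2 = kg of GGBS, x3 = kg of fly ash.
Minimize 0.017x1 + 0.072x2 + 0.044x3 with:
  0.03x1 + 0.28x2 + 0.2x3 ≤ 1   (water demand)
  0.02x1 + 0.9x2 + 0.53x3 ≥ 1.53   (28-day strength contribution)
  0.03x1 + 1x2 + 1x3 ≥ 2.36   (fines)
  x1, x2, x3 ≥ 0.
The cheapest feasible vertex uses only GGBS, fly ash; river sand is not used. There the 28-day strength contribution and fines constraints are tight.
So GGBS = 0.7546 kg, fly ash = 1.605 kg.
Objective = 0.072·0.7546 + 0.044·1.605 = 0.12495.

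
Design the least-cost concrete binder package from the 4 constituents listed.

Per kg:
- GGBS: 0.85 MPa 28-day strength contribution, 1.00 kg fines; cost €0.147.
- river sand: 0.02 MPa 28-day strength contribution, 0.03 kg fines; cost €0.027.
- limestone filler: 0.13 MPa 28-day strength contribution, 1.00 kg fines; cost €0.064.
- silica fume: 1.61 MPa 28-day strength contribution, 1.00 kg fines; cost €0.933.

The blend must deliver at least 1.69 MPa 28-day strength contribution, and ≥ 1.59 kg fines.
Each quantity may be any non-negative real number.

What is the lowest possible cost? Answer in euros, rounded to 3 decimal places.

€0.292

Let x1 = kg of GGBS, x2 = kg of river sand, x3 = kg of limestone filler, x4 = kg of silica fume.
min 0.147x1 + 0.027x2 + 0.064x3 + 0.933x4 s.t.:
  0.85x1 + 0.02x2 + 0.13x3 + 1.61x4 ≥ 1.69   (28-day strength contribution)
  1x1 + 0.03x2 + 1x3 + 1x4 ≥ 1.59   (fines)
  x1, x2, x3, x4 ≥ 0.
The cheapest feasible vertex uses only GGBS; river sand, limestone filler, silica fume are not used. There the 28-day strength contribution constraint is tight.
That vertex is x1 = 1.988.
Hence cost = 0.147·1.988 = €0.29224.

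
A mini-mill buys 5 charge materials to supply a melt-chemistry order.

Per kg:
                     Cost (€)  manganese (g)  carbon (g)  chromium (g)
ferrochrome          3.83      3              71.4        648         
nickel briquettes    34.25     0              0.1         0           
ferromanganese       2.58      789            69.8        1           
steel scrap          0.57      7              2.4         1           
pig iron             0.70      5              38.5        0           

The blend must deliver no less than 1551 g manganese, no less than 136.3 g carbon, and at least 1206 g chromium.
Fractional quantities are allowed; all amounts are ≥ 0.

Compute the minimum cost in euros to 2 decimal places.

Set it up as a linear program. Let x1 = kg of ferrochrome, x2 = kg of nickel briquettes, x3 = kg of ferromanganese, x4 = kg of steel scrap, x5 = kg of pig iron.
min 3.83x1 + 34.25x2 + 2.58x3 + 0.57x4 + 0.7x5 s.t.:
  3x1 + 789x3 + 7x4 + 5x5 ≥ 1551   (manganese)
  71.4x1 + 0.1x2 + 69.8x3 + 2.4x4 + 38.5x5 ≥ 136.3   (carbon)
  648x1 + 1x3 + 1x4 ≥ 1206   (chromium)
  x1, x2, x3, x4, x5 ≥ 0.
At the optimum only ferrochrome, ferromanganese are positive (nickel briquettes, steel scrap, pig iron = 0). There the manganese and chromium constraints are tight.
That vertex is x1 = 1.858, x3 = 1.959.
Objective = 3.83·1.858 + 2.58·1.959 = 12.1704.

€12.17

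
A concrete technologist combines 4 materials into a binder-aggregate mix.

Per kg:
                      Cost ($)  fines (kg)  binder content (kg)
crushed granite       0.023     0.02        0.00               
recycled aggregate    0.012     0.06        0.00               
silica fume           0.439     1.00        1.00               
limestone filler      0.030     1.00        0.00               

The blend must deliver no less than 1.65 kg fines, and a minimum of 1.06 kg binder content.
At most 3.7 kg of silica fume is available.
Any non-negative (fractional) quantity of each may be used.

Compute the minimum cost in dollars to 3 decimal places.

Let x1 = kg of crushed granite, x2 = kg of recycled aggregate, x3 = kg of silica fume, x4 = kg of limestone filler.
min 0.023x1 + 0.012x2 + 0.439x3 + 0.03x4 with:
  0.02x1 + 0.06x2 + 1x3 + 1x4 ≥ 1.65   (fines)
  1x3 ≥ 1.06   (binder content)
  x3 ≤ 3.7
  x1, x2, x3, x4 ≥ 0.
At the optimum only silica fume, limestone filler are positive (crushed granite, recycled aggregate = 0). There the fines and binder content constraints are tight.
Solving gives x3 = 1.06, x4 = 0.59.
Objective = 0.439·1.06 + 0.03·0.59 = 0.48304.

$0.483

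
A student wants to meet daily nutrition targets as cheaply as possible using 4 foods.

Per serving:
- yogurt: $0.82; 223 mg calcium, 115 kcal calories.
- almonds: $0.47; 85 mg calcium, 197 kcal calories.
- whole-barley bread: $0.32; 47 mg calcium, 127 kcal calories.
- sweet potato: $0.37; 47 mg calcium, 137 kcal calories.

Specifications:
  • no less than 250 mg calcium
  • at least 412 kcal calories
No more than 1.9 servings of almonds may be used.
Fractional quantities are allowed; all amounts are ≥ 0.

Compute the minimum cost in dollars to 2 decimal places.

Let x1 = servings of yogurt, x2 = servings of almonds, x3 = servings of whole-barley bread, x4 = servings of sweet potato.
Minimise 0.82x1 + 0.47x2 + 0.32x3 + 0.37x4 s.t.:
  223x1 + 85x2 + 47x3 + 47x4 ≥ 250   (calcium)
  115x1 + 197x2 + 127x3 + 137x4 ≥ 412   (calories)
  x2 ≤ 1.9
  x1, x2, x3, x4 ≥ 0.
The cheapest feasible vertex uses only yogurt, almonds; whole-barley bread, sweet potato are not used. Binding constraints: calcium and calories.
Solving gives x1 = 0.4166, x2 = 1.848.
Cost = 0.82·0.4166 + 0.47·1.848 = 1.2102.

$1.21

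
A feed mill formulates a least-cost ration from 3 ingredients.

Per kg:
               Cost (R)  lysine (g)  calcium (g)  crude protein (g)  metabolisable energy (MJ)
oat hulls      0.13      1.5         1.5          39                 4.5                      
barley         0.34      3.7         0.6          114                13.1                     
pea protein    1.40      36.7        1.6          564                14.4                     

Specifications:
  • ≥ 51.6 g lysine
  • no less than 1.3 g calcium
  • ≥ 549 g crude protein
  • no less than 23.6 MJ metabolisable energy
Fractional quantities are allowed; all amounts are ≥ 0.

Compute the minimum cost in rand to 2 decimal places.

R2.03

Let x1 = kg of oat hulls, x2 = kg of barley, x3 = kg of pea protein.
Minimise 0.13x1 + 0.34x2 + 1.4x3 s.t.:
  1.5x1 + 3.7x2 + 36.7x3 ≥ 51.6   (lysine)
  1.5x1 + 0.6x2 + 1.6x3 ≥ 1.3   (calcium)
  39x1 + 114x2 + 564x3 ≥ 549   (crude protein)
  4.5x1 + 13.1x2 + 14.4x3 ≥ 23.6   (metabolisable energy)
  x1, x2, x3 ≥ 0.
The minimum-cost mix takes nothing from oat hulls — only barley, pea protein. The lysine and metabolisable energy requirements are met with equality.
So barley = 0.2879 kg, pea protein = 1.377 kg.
Cost = 0.34·0.2879 + 1.4·1.377 = 2.0257.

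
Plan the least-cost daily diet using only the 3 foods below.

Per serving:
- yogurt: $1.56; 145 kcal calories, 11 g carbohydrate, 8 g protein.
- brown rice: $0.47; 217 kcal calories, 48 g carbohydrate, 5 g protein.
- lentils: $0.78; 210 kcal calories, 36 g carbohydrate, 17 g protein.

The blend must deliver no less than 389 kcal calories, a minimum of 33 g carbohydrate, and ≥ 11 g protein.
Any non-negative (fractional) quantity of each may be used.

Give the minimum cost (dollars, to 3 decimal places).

$0.897

Treat it as an LP. Let x1 = servings of yogurt, x2 = servings of brown rice, x3 = servings of lentils.
min 1.56x1 + 0.47x2 + 0.78x3 with:
  145x1 + 217x2 + 210x3 ≥ 389   (calories)
  11x1 + 48x2 + 36x3 ≥ 33   (carbohydrate)
  8x1 + 5x2 + 17x3 ≥ 11   (protein)
  x1, x2, x3 ≥ 0.
At the optimum only brown rice, lentils are positive (yogurt = 0). Binding constraints: calories and protein.
So brown rice = 1.631 servings, lentils = 0.1675 servings.
Hence cost = 0.47·1.631 + 0.78·0.1675 = $0.89722.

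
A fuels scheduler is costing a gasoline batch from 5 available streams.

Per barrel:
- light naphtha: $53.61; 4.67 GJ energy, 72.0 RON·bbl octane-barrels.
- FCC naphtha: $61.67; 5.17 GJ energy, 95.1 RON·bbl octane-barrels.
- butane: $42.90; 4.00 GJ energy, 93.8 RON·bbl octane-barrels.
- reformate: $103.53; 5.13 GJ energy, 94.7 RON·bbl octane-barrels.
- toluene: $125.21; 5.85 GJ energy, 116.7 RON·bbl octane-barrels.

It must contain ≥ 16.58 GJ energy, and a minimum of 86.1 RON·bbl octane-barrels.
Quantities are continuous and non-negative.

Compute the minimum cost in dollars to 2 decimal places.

$177.82

This is a linear program. Let x1 = barrels of light naphtha, x2 = barrels of FCC naphtha, x3 = barrels of butane, x4 = barrels of reformate, x5 = barrels of toluene.
min 53.61x1 + 61.67x2 + 42.9x3 + 103.53x4 + 125.21x5 subject to:
  4.67x1 + 5.17x2 + 4x3 + 5.13x4 + 5.85x5 ≥ 16.58   (energy)
  72x1 + 95.1x2 + 93.8x3 + 94.7x4 + 116.7x5 ≥ 86.1   (octane-barrels)
  x1, x2, x3, x4, x5 ≥ 0.
The optimal basis is {butane}; light naphtha, FCC naphtha, reformate, toluene drop out. The energy requirement is met with equality.
Optimal quantities: butane = 4.145 barrels.
Hence cost = 42.9·4.145 = $177.8205.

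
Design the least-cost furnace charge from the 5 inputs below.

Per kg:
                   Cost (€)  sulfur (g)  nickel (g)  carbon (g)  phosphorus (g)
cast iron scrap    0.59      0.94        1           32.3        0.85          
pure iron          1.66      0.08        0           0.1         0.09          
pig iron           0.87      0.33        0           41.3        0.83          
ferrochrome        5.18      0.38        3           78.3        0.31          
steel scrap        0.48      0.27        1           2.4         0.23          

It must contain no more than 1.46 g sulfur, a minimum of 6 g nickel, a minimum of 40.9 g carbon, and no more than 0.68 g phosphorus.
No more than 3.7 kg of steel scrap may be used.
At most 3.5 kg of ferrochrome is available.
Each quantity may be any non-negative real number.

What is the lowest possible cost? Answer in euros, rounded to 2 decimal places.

€9.77

Treat it as an LP. Let x1 = kg of cast iron scrap, x2 = kg of pure iron, x3 = kg of pig iron, x4 = kg of ferrochrome, x5 = kg of steel scrap.
Minimise 0.59x1 + 1.66x2 + 0.87x3 + 5.18x4 + 0.48x5 with:
  0.94x1 + 0.08x2 + 0.33x3 + 0.38x4 + 0.27x5 ≤ 1.46   (sulfur)
  1x1 + 3x4 + 1x5 ≥ 6   (nickel)
  32.3x1 + 0.1x2 + 41.3x3 + 78.3x4 + 2.4x5 ≥ 40.9   (carbon)
  0.85x1 + 0.09x2 + 0.83x3 + 0.31x4 + 0.23x5 ≤ 0.68   (phosphorus)
  x5 ≤ 3.7
  x4 ≤ 3.5
  x1, x2, x3, x4, x5 ≥ 0.
At the optimum only ferrochrome, steel scrap are positive (cast iron scrap, pure iron, pig iron = 0). There the nickel and phosphorus constraints are tight.
Optimal quantities: ferrochrome = 1.842 kg, steel scrap = 0.4737 kg.
Objective = 5.18·1.842 + 0.48·0.4737 = 9.7689.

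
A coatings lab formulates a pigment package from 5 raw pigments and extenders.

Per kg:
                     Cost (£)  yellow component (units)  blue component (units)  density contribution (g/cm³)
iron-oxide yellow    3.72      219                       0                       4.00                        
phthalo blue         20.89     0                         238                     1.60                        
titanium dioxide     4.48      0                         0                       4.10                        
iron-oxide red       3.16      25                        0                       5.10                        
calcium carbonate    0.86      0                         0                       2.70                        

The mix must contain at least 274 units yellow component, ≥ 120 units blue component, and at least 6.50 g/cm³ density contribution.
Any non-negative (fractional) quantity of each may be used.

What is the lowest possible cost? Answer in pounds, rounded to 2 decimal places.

This is a linear program. Let x1 = kg of iron-oxide yellow, x2 = kg of phthalo blue, x3 = kg of titanium dioxide, x4 = kg of iron-oxide red, x5 = kg of calcium carbonate.
Minimise 3.72x1 + 20.89x2 + 4.48x3 + 3.16x4 + 0.86x5 with:
  219x1 + 25x4 ≥ 274   (yellow component)
  238x2 ≥ 120   (blue component)
  4x1 + 1.6x2 + 4.1x3 + 5.1x4 + 2.7x5 ≥ 6.5   (density contribution)
  x1, x2, x3, x4, x5 ≥ 0.
The minimum-cost mix takes nothing from titanium dioxide, iron-oxide red — only iron-oxide yellow, phthalo blue, calcium carbonate. Binding constraints: yellow component, blue component, density contribution.
Solving gives x1 = 1.251, x2 = 0.5042, x5 = 0.2551.
Total cost: 3.72·1.251 + 20.89·0.5042 + 0.86·0.2551 = 15.4058.

£15.41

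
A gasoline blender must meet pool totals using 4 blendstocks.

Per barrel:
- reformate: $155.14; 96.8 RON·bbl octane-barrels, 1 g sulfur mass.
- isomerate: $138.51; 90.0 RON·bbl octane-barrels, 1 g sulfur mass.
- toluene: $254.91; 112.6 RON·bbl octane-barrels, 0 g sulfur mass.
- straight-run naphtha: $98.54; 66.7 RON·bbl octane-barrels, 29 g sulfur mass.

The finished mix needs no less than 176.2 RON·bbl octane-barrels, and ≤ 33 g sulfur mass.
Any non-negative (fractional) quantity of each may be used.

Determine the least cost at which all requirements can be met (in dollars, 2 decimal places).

This is a linear program. Let x1 = barrels of reformate, x2 = barrels of isomerate, x3 = barrels of toluene, x4 = barrels of straight-run naphtha.
min 155.14x1 + 138.51x2 + 254.91x3 + 98.54x4 with:
  96.8x1 + 90x2 + 112.6x3 + 66.7x4 ≥ 176.2   (octane-barrels)
  1x1 + 1x2 + 29x4 ≤ 33   (sulfur mass)
  x1, x2, x3, x4 ≥ 0.
The cheapest feasible vertex uses only isomerate, straight-run naphtha; reformate, toluene are not used. The octane-barrels and sulfur mass requirements are met with equality.
So isomerate = 1.1437 barrels, straight-run naphtha = 1.0985 barrels.
Hence cost = 138.51·1.1437 + 98.54·1.0985 = $266.6601.

$266.66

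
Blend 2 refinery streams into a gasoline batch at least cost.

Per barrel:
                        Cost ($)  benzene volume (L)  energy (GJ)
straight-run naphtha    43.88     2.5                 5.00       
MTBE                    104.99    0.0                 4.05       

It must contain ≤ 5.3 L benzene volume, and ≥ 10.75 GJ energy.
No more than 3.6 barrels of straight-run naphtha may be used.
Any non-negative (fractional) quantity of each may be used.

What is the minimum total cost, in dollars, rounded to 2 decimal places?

Treat it as an LP. Let x1 = barrels of straight-run naphtha, x2 = barrels of MTBE.
Minimise 43.88x1 + 104.99x2 s.t.:
  2.5x1 ≤ 5.3   (benzene volume)
  5x1 + 4.05x2 ≥ 10.75   (energy)
  x1 ≤ 3.6
  x1, x2 ≥ 0.
Both inputs are positive at the optimum. Binding constraints: benzene volume and energy.
Optimal quantities: straight-run naphtha = 2.12 barrels, MTBE = 0.03704 barrels.
Cost = 43.88·2.12 + 104.99·0.03704 = 96.9144.

$96.91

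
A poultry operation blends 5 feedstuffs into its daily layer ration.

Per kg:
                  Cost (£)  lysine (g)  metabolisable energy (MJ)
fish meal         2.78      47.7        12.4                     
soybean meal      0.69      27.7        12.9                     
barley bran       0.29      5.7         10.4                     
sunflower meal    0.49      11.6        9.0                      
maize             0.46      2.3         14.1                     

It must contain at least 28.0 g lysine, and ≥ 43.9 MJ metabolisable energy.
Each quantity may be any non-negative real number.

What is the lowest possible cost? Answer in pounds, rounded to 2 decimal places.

Let x1 = kg of fish meal, x2 = kg of soybean meal, x3 = kg of barley bran, x4 = kg of sunflower meal, x5 = kg of maize.
Minimize 2.78x1 + 0.69x2 + 0.29x3 + 0.49x4 + 0.46x5 s.t.:
  47.7x1 + 27.7x2 + 5.7x3 + 11.6x4 + 2.3x5 ≥ 28   (lysine)
  12.4x1 + 12.9x2 + 10.4x3 + 9x4 + 14.1x5 ≥ 43.9   (metabolisable energy)
  x1, x2, x3, x4, x5 ≥ 0.
The optimal basis is {soybean meal, barley bran}; fish meal, sunflower meal, maize drop out. Binding constraints: lysine and metabolisable energy.
Solving gives x2 = 0.191, x3 = 3.984.
Objective = 0.69·0.191 + 0.29·3.984 = 1.2872.

£1.29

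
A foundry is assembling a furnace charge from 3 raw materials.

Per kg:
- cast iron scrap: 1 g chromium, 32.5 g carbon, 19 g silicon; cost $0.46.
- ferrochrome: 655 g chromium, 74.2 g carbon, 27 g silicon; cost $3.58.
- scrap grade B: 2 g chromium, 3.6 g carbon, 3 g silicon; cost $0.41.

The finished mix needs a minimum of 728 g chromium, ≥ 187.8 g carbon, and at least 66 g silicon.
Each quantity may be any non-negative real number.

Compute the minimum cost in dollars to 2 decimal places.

$5.46

Treat it as an LP. Let x1 = kg of cast iron scrap, x2 = kg of ferrochrome, x3 = kg of scrap grade B.
Minimize 0.46x1 + 3.58x2 + 0.41x3 subject to:
  1x1 + 655x2 + 2x3 ≥ 728   (chromium)
  32.5x1 + 74.2x2 + 3.6x3 ≥ 187.8   (carbon)
  19x1 + 27x2 + 3x3 ≥ 66   (silicon)
  x1, x2, x3 ≥ 0.
At the optimum only cast iron scrap, ferrochrome are positive (scrap grade B = 0). Binding constraints: chromium and carbon.
Optimal quantities: cast iron scrap = 3.252 kg, ferrochrome = 1.106 kg.
Cost = 0.46·3.252 + 3.58·1.106 = 5.4554.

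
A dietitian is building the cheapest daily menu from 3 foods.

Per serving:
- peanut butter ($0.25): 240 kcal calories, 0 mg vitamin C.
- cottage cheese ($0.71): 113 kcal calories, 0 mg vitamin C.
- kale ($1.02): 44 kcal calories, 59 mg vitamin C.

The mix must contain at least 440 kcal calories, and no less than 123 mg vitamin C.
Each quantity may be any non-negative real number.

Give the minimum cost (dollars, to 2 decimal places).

$2.49

Treat it as an LP. Let x1 = servings of peanut butter, x2 = servings of cottage cheese, x3 = servings of kale.
Minimize 0.25x1 + 0.71x2 + 1.02x3 with:
  240x1 + 113x2 + 44x3 ≥ 440   (calories)
  59x3 ≥ 123   (vitamin C)
  x1, x2, x3 ≥ 0.
The cheapest feasible vertex uses only peanut butter, kale; cottage cheese is not used. Binding constraints: calories and vitamin C.
Optimal quantities: peanut butter = 1.451 servings, kale = 2.085 servings.
Objective = 0.25·1.451 + 1.02·2.085 = 2.4895.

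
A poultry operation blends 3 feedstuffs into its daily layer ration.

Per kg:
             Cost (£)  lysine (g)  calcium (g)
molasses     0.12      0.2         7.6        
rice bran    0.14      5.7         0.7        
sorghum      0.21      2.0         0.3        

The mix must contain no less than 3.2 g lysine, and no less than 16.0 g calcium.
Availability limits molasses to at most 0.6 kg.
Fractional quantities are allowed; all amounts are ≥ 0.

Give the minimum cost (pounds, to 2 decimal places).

Set it up as a linear program. Let x1 = kg of molasses, x2 = kg of rice bran, x3 = kg of sorghum.
Minimise 0.12x1 + 0.14x2 + 0.21x3 with:
  0.2x1 + 5.7x2 + 2x3 ≥ 3.2   (lysine)
  7.6x1 + 0.7x2 + 0.3x3 ≥ 16   (calcium)
  x1 ≤ 0.6
  x1, x2, x3 ≥ 0.
At the optimum only molasses, rice bran are positive (sorghum = 0). There the calcium and the molasses cap constraints are tight.
Solving gives x1 = 0.6, x2 = 16.34.
Objective = 0.12·0.6 + 0.14·16.34 = 2.3596.

£2.36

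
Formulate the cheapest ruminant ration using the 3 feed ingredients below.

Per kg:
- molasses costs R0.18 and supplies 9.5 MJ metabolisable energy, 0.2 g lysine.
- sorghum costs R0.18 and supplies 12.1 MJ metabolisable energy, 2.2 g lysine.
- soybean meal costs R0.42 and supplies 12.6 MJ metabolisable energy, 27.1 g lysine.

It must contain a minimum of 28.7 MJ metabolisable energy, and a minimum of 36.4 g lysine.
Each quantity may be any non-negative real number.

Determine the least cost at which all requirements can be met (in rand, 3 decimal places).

Let x1 = kg of molasses, x2 = kg of sorghum, x3 = kg of soybean meal.
Minimize 0.18x1 + 0.18x2 + 0.42x3 subject to:
  9.5x1 + 12.1x2 + 12.6x3 ≥ 28.7   (metabolisable energy)
  0.2x1 + 2.2x2 + 27.1x3 ≥ 36.4   (lysine)
  x1, x2, x3 ≥ 0.
The optimal basis is {sorghum, soybean meal}; molasses drops out. There the metabolisable energy and lysine constraints are tight.
Solving gives x2 = 1.063, x3 = 1.257.
Total cost: 0.18·1.063 + 0.42·1.257 = 0.71928.

R0.719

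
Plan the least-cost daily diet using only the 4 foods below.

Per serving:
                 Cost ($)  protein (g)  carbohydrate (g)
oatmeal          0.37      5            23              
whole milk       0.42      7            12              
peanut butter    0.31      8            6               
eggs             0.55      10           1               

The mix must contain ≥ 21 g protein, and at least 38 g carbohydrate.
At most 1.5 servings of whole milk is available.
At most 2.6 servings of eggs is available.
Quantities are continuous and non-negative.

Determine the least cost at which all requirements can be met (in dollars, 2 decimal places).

Let x1 = servings of oatmeal, x2 = servings of whole milk, x3 = servings of peanut butter, x4 = servings of eggs.
Minimise 0.37x1 + 0.42x2 + 0.31x3 + 0.55x4 s.t.:
  5x1 + 7x2 + 8x3 + 10x4 ≥ 21   (protein)
  23x1 + 12x2 + 6x3 + 1x4 ≥ 38   (carbohydrate)
  x2 ≤ 1.5
  x4 ≤ 2.6
  x1, x2, x3, x4 ≥ 0.
The optimal basis is {oatmeal, peanut butter}; whole milk, eggs drop out. There the protein and carbohydrate constraints are tight.
That vertex is x1 = 1.156, x3 = 1.903.
Total cost: 0.37·1.156 + 0.31·1.903 = 1.0177.

$1.02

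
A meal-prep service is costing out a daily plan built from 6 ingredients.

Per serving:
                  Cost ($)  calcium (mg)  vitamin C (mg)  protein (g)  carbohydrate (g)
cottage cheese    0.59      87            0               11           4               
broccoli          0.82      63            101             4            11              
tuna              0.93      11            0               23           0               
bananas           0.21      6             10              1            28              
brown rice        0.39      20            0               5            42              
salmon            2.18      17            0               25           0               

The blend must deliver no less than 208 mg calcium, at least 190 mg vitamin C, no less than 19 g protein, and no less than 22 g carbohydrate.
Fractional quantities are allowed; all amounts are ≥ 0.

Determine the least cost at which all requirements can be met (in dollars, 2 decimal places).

Let x1 = servings of cottage cheese, x2 = servings of broccoli, x3 = servings of tuna, x4 = servings of bananas, x5 = servings of brown rice, x6 = servings of salmon.
Minimize 0.59x1 + 0.82x2 + 0.93x3 + 0.21x4 + 0.39x5 + 2.18x6 subject to:
  87x1 + 63x2 + 11x3 + 6x4 + 20x5 + 17x6 ≥ 208   (calcium)
  101x2 + 10x4 ≥ 190   (vitamin C)
  11x1 + 4x2 + 23x3 + 1x4 + 5x5 + 25x6 ≥ 19   (protein)
  4x1 + 11x2 + 28x4 + 42x5 ≥ 22   (carbohydrate)
  x1, x2, x3, x4, x5, x6 ≥ 0.
The minimum-cost mix takes nothing from bananas, brown rice, salmon — only cottage cheese, broccoli, tuna. Binding constraints: calcium, vitamin C, protein.
Solving gives x1 = 1.028, x2 = 1.881, x3 = 0.007452.
Objective = 0.59·1.028 + 0.82·1.881 + 0.93·0.007452 = 2.1559.

$2.16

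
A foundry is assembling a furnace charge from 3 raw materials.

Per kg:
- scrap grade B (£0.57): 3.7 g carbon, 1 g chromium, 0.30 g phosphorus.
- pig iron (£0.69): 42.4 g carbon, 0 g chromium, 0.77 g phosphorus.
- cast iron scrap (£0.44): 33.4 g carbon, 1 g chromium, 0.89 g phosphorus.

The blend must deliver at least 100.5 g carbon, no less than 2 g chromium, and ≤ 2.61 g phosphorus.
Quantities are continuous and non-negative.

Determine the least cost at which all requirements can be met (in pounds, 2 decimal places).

£1.35

Set it up as a linear program. Let x1 = kg of scrap grade B, x2 = kg of pig iron, x3 = kg of cast iron scrap.
min 0.57x1 + 0.69x2 + 0.44x3 with:
  3.7x1 + 42.4x2 + 33.4x3 ≥ 100.5   (carbon)
  1x1 + 1x3 ≥ 2   (chromium)
  0.3x1 + 0.77x2 + 0.89x3 ≤ 2.61   (phosphorus)
  x1, x2, x3 ≥ 0.
At the optimum only pig iron, cast iron scrap are positive (scrap grade B = 0). There the carbon and phosphorus constraints are tight.
So pig iron = 0.189 kg, cast iron scrap = 2.769 kg.
Objective = 0.69·0.189 + 0.44·2.769 = 1.3488.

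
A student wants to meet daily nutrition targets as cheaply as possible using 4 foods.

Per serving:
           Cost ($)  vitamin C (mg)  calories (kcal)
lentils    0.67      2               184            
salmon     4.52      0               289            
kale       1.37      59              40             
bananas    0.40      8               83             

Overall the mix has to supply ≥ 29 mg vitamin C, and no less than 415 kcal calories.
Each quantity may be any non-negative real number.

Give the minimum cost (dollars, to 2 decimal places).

Let x1 = servings of lentils, x2 = servings of salmon, x3 = servings of kale, x4 = servings of bananas.
Minimize 0.67x1 + 4.52x2 + 1.37x3 + 0.4x4 s.t.:
  2x1 + 59x3 + 8x4 ≥ 29   (vitamin C)
  184x1 + 289x2 + 40x3 + 83x4 ≥ 415   (calories)
  x1, x2, x3, x4 ≥ 0.
The minimum-cost mix takes nothing from salmon, kale — only lentils, bananas. The vitamin C and calories requirements are met with equality.
That vertex is x1 = 0.6991, x4 = 3.45.
Objective = 0.67·0.6991 + 0.4·3.45 = 1.8484.

$1.85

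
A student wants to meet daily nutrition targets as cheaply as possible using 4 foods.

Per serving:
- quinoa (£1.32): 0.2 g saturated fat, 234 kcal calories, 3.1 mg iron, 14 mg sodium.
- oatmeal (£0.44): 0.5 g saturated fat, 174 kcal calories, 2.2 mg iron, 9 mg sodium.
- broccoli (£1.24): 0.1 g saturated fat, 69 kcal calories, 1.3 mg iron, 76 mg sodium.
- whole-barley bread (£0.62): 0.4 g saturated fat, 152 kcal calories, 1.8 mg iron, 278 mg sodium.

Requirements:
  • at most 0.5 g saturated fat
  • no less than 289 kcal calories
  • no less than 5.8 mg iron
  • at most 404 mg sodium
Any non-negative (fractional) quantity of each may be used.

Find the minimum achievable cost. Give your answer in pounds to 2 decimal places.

This is a linear program. Let x1 = servings of quinoa, x2 = servings of oatmeal, x3 = servings of broccoli, x4 = servings of whole-barley bread.
Minimize 1.32x1 + 0.44x2 + 1.24x3 + 0.62x4 with:
  0.2x1 + 0.5x2 + 0.1x3 + 0.4x4 ≤ 0.5   (saturated fat)
  234x1 + 174x2 + 69x3 + 152x4 ≥ 289   (calories)
  3.1x1 + 2.2x2 + 1.3x3 + 1.8x4 ≥ 5.8   (iron)
  14x1 + 9x2 + 76x3 + 278x4 ≤ 404   (sodium)
  x1, x2, x3, x4 ≥ 0.
The cheapest feasible vertex uses only quinoa, oatmeal; broccoli, whole-barley bread are not used. Binding constraints: saturated fat and iron.
Solving gives x1 = 1.622, x2 = 0.3514.
Hence cost = 1.32·1.622 + 0.44·0.3514 = £2.2957.

£2.30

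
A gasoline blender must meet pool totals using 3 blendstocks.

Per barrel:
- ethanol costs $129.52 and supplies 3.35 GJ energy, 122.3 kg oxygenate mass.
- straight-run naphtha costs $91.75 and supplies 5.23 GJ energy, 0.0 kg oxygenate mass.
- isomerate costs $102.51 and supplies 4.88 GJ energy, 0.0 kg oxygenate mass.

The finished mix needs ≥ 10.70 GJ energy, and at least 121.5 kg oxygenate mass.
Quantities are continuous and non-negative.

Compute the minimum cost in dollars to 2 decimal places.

$258.00

Treat it as an LP. Let x1 = barrels of ethanol, x2 = barrels of straight-run naphtha, x3 = barrels of isomerate.
Minimise 129.52x1 + 91.75x2 + 102.51x3 with:
  3.35x1 + 5.23x2 + 4.88x3 ≥ 10.7   (energy)
  122.3x1 ≥ 121.5   (oxygenate mass)
  x1, x2, x3 ≥ 0.
The optimal basis is {ethanol, straight-run naphtha}; isomerate drops out. Binding constraints: energy and oxygenate mass.
Solving gives x1 = 0.993459, x2 = 1.40954.
Hence cost = 129.52·0.993459 + 91.75·1.40954 = $257.9981.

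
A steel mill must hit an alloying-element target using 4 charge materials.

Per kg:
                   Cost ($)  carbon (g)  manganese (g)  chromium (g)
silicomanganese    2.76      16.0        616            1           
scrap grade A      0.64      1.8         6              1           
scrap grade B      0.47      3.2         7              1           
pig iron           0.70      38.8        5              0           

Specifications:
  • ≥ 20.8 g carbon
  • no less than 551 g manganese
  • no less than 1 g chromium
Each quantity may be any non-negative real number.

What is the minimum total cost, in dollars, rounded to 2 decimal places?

$2.62

Treat it as an LP. Let x1 = kg of silicomanganese, x2 = kg of scrap grade A, x3 = kg of scrap grade B, x4 = kg of pig iron.
min 2.76x1 + 0.64x2 + 0.47x3 + 0.7x4 s.t.:
  16x1 + 1.8x2 + 3.2x3 + 38.8x4 ≥ 20.8   (carbon)
  616x1 + 6x2 + 7x3 + 5x4 ≥ 551   (manganese)
  1x1 + 1x2 + 1x3 ≥ 1   (chromium)
  x1, x2, x3, x4 ≥ 0.
At the optimum only silicomanganese, scrap grade B, pig iron are positive (scrap grade A = 0). The carbon, manganese, chromium requirements are met with equality.
Optimal quantities: silicomanganese = 0.892 kg, scrap grade B = 0.108 kg, pig iron = 0.1594 kg.
Total cost: 2.76·0.892 + 0.47·0.108 + 0.7·0.1594 = 2.6243.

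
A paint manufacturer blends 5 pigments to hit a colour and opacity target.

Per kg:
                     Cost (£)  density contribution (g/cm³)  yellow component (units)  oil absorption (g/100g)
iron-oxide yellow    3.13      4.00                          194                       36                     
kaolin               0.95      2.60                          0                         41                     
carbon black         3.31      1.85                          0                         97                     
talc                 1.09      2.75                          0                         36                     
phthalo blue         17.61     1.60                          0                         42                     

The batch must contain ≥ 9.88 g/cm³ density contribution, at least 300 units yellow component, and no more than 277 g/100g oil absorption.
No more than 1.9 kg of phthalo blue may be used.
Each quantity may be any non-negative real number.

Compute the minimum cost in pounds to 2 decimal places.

£6.19

This is a linear program. Let x1 = kg of iron-oxide yellow, x2 = kg of kaolin, x3 = kg of carbon black, x4 = kg of talc, x5 = kg of phthalo blue.
min 3.13x1 + 0.95x2 + 3.31x3 + 1.09x4 + 17.61x5 subject to:
  4x1 + 2.6x2 + 1.85x3 + 2.75x4 + 1.6x5 ≥ 9.88   (density contribution)
  194x1 ≥ 300   (yellow component)
  36x1 + 41x2 + 97x3 + 36x4 + 42x5 ≤ 277   (oil absorption)
  x5 ≤ 1.9
  x1, x2, x3, x4, x5 ≥ 0.
The optimal basis is {iron-oxide yellow, kaolin}; carbon black, talc, phthalo blue drop out. There the density contribution and yellow component constraints are tight.
Solving gives x1 = 1.546, x2 = 1.421.
Cost = 3.13·1.546 + 0.95·1.421 = 6.1889.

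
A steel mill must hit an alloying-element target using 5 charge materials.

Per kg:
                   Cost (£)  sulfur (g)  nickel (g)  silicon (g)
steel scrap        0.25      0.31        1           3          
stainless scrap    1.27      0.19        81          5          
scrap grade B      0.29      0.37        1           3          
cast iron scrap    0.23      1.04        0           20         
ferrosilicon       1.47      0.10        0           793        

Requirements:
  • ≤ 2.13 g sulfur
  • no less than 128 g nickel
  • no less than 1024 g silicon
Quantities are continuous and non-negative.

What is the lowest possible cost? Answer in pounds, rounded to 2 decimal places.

Let x1 = kg of steel scrap, x2 = kg of stainless scrap, x3 = kg of scrap grade B, x4 = kg of cast iron scrap, x5 = kg of ferrosilicon.
min 0.25x1 + 1.27x2 + 0.29x3 + 0.23x4 + 1.47x5 subject to:
  0.31x1 + 0.19x2 + 0.37x3 + 1.04x4 + 0.1x5 ≤ 2.13   (sulfur)
  1x1 + 81x2 + 1x3 ≥ 128   (nickel)
  3x1 + 5x2 + 3x3 + 20x4 + 793x5 ≥ 1024   (silicon)
  x1, x2, x3, x4, x5 ≥ 0.
The optimal basis is {stainless scrap, ferrosilicon}; steel scrap, scrap grade B, cast iron scrap drop out. There the nickel and silicon constraints are tight.
Solving gives x2 = 1.58, x5 = 1.281.
Hence cost = 1.27·1.58 + 1.47·1.281 = £3.8897.

£3.89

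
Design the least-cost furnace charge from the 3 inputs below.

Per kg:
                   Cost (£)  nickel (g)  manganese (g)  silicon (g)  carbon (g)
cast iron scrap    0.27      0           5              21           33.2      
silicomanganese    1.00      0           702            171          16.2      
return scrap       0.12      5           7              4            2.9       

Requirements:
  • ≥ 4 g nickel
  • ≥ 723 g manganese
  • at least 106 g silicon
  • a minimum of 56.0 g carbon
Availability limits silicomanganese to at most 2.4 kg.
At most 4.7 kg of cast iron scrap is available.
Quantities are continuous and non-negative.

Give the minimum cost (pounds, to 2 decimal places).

Set it up as a linear program. Let x1 = kg of cast iron scrap, x2 = kg of silicomanganese, x3 = kg of return scrap.
Minimize 0.27x1 + 1x2 + 0.12x3 subject to:
  5x3 ≥ 4   (nickel)
  5x1 + 702x2 + 7x3 ≥ 723   (manganese)
  21x1 + 171x2 + 4x3 ≥ 106   (silicon)
  33.2x1 + 16.2x2 + 2.9x3 ≥ 56   (carbon)
  x2 ≤ 2.4
  x1 ≤ 4.7
  x1, x2, x3 ≥ 0.
All 3 inputs are positive at the optimum. There the nickel, manganese, carbon constraints are tight.
Solving gives x1 = 1.122, x2 = 1.014, x3 = 0.8.
Hence cost = 0.27·1.122 + 1·1.014 + 0.12·0.8 = £1.4129.

£1.41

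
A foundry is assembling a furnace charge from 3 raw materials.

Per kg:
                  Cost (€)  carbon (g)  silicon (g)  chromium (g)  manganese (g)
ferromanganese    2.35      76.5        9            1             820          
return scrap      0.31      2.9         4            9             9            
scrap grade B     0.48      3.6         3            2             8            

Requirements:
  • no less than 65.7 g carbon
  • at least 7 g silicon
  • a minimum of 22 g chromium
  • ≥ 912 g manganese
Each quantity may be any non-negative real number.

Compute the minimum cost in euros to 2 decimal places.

€3.27

Let x1 = kg of ferromanganese, x2 = kg of return scrap, x3 = kg of scrap grade B.
min 2.35x1 + 0.31x2 + 0.48x3 with:
  76.5x1 + 2.9x2 + 3.6x3 ≥ 65.7   (carbon)
  9x1 + 4x2 + 3x3 ≥ 7   (silicon)
  1x1 + 9x2 + 2x3 ≥ 22   (chromium)
  820x1 + 9x2 + 8x3 ≥ 912   (manganese)
  x1, x2, x3 ≥ 0.
At the optimum only ferromanganese, return scrap are positive (scrap grade B = 0). There the chromium and manganese constraints are tight.
Optimal quantities: ferromanganese = 1.087 kg, return scrap = 2.324 kg.
Total cost: 2.35·1.087 + 0.31·2.324 = 3.2749.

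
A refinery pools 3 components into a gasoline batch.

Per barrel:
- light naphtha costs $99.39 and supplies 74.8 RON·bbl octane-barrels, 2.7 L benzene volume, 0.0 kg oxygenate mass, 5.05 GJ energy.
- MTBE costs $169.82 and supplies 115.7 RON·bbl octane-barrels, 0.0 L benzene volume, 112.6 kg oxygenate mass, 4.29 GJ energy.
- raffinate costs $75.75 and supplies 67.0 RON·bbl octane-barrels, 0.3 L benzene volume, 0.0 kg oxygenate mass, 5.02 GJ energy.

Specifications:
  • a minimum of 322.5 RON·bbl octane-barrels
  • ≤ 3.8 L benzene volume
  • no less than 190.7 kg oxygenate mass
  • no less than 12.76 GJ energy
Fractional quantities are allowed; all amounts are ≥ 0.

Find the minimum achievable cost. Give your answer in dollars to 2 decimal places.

Treat it as an LP. Let x1 = barrels of light naphtha, x2 = barrels of MTBE, x3 = barrels of raffinate.
Minimize 99.39x1 + 169.82x2 + 75.75x3 subject to:
  74.8x1 + 115.7x2 + 67x3 ≥ 322.5   (octane-barrels)
  2.7x1 + 0.3x3 ≤ 3.8   (benzene volume)
  112.6x2 ≥ 190.7   (oxygenate mass)
  5.05x1 + 4.29x2 + 5.02x3 ≥ 12.76   (energy)
  x1, x2, x3 ≥ 0.
The minimum-cost mix takes nothing from light naphtha — only MTBE, raffinate. The octane-barrels and oxygenate mass requirements are met with equality.
That vertex is x2 = 1.6936, x3 = 1.8888.
Total cost: 169.82·1.6936 + 75.75·1.8888 = 430.6838.

$430.68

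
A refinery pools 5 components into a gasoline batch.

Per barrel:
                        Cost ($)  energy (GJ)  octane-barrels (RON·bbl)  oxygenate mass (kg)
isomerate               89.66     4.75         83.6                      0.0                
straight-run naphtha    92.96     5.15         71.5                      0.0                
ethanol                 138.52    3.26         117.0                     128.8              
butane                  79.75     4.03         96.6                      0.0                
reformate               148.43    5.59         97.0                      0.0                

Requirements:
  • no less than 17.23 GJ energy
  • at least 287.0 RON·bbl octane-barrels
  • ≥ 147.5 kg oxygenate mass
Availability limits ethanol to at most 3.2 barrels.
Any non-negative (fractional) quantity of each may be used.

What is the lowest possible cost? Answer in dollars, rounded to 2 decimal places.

$402.25

Let x1 = barrels of isomerate, x2 = barrels of straight-run naphtha, x3 = barrels of ethanol, x4 = barrels of butane, x5 = barrels of reformate.
Minimize 89.66x1 + 92.96x2 + 138.52x3 + 79.75x4 + 148.43x5 s.t.:
  4.75x1 + 5.15x2 + 3.26x3 + 4.03x4 + 5.59x5 ≥ 17.23   (energy)
  83.6x1 + 71.5x2 + 117x3 + 96.6x4 + 97x5 ≥ 287   (octane-barrels)
  128.8x3 ≥ 147.5   (oxygenate mass)
  x3 ≤ 3.2
  x1, x2, x3, x4, x5 ≥ 0.
At the optimum only straight-run naphtha, ethanol are positive (isomerate, butane, reformate = 0). Binding constraints: energy and oxygenate mass.
That vertex is x2 = 2.621, x3 = 1.145.
Objective = 92.96·2.621 + 138.52·1.145 = 402.2536.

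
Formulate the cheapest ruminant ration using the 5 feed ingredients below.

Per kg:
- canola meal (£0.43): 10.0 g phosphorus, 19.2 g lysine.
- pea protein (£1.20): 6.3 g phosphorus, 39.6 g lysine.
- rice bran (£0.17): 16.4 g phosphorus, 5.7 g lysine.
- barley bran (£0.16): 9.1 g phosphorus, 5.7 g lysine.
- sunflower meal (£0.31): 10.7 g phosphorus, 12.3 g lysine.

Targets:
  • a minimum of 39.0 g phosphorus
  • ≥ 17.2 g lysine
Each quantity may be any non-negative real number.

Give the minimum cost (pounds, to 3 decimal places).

£0.480

Set it up as a linear program. Let x1 = kg of canola meal, x2 = kg of pea protein, x3 = kg of rice bran, x4 = kg of barley bran, x5 = kg of sunflower meal.
Minimize 0.43x1 + 1.2x2 + 0.17x3 + 0.16x4 + 0.31x5 subject to:
  10x1 + 6.3x2 + 16.4x3 + 9.1x4 + 10.7x5 ≥ 39   (phosphorus)
  19.2x1 + 39.6x2 + 5.7x3 + 5.7x4 + 12.3x5 ≥ 17.2   (lysine)
  x1, x2, x3, x4, x5 ≥ 0.
At the optimum only canola meal, rice bran are positive (pea protein, barley bran, sunflower meal = 0). Binding constraints: phosphorus and lysine.
Solving gives x1 = 0.2318, x3 = 2.237.
Total cost: 0.43·0.2318 + 0.17·2.237 = 0.47996.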